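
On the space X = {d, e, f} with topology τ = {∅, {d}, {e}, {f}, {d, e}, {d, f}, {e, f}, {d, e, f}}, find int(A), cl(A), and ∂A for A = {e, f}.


int(A) = {e, f}, cl(A) = {e, f}, ∂A = ∅.

Closed sets in (X, τ) are complements of opens:
  closed(X, τ) = {∅, {d}, {e}, {f}, {d, e}, {d, f}, {e, f}, {d, e, f}}.
int(A) = ⋃ {U ∈ τ : U ⊆ A}. Opens contained in A: ∅, {e}, {f}, {e, f}.
Taking the union of these: int(A) = {e, f}.
cl(A) = ⋂ {C closed : A ⊆ C}. Closed sets containing A: {e, f}, {d, e, f}.
Intersecting these: cl(A) = {e, f}.
∂A = cl(A) ∖ int(A) = {e, f} ∖ {e, f} = ∅.


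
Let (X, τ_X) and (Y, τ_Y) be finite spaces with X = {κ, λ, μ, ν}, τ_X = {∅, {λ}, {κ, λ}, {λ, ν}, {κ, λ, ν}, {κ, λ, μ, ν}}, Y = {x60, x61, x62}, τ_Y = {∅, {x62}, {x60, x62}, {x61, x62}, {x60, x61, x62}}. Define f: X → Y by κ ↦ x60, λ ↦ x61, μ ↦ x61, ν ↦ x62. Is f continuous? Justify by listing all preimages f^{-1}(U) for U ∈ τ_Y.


f is NOT continuous.

Compute f^{-1}(U) for each U ∈ τ_Y:
  U = ∅: f^{-1}(U) = ∅ ∈ τ_X ✓.
  U = {x62}: f^{-1}(U) = {ν} ∉ τ_X ✗.
  U = {x60, x62}: f^{-1}(U) = {κ, ν} ∉ τ_X ✗.
  U = {x61, x62}: f^{-1}(U) = {λ, μ, ν} ∉ τ_X ✗.
  U = {x60, x61, x62}: f^{-1}(U) = {κ, λ, μ, ν} ∈ τ_X ✓.
Found U = {x62} with f^{-1}(U) = {ν} not in τ_X. Therefore f is NOT continuous.


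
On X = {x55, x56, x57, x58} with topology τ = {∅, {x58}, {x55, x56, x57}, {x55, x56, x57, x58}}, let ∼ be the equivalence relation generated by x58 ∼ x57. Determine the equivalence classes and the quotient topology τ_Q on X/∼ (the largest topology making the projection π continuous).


X/∼ = {[x55], [x56], [x57=x58]}; |τ_Q| = 2.

Equivalence classes: [x55], [x56], [x57=x58].
Quotient map π: X → X/∼ sends x55 ↦ [x55], x56 ↦ [x56], x57 ↦ [x57=x58], x58 ↦ [x57=x58].
For each subset V ⊆ X/∼, compute π^{-1}(V) ⊆ X and check whether π^{-1}(V) ∈ τ. V is open in τ_Q iff π^{-1}(V) ∈ τ.
  V = {}: π^{-1}(V) = ∅ ∈ τ ✓.
  V = {[x55]}: π^{-1}(V) = {x55} ∉ τ ✗.
  V = {[x56]}: π^{-1}(V) = {x56} ∉ τ ✗.
  V = {[x55], [x56]}: π^{-1}(V) = {x55, x56} ∉ τ ✗.
  V = {[x57=x58]}: π^{-1}(V) = {x57, x58} ∉ τ ✗.
  V = {[x55], [x57=x58]}: π^{-1}(V) = {x55, x57, x58} ∉ τ ✗.
  V = {[x56], [x57=x58]}: π^{-1}(V) = {x56, x57, x58} ∉ τ ✗.
  V = {[x55], [x56], [x57=x58]}: π^{-1}(V) = {x55, x56, x57, x58} ∈ τ ✓.
Open sets in the quotient: τ_Q = {{}, {[x55], [x56], [x57=x58]}} (2 elements).


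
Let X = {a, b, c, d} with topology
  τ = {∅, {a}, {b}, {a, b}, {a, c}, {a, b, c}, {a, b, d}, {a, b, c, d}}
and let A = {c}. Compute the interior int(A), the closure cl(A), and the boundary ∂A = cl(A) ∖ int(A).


int(A) = ∅, cl(A) = {c}, ∂A = {c}.

Closed sets in (X, τ) are complements of opens:
  closed(X, τ) = {∅, {c}, {d}, {b, d}, {c, d}, {a, c, d}, {b, c, d}, {a, b, c, d}}.
int(A) = ⋃ {U ∈ τ : U ⊆ A}. Opens contained in A: ∅.
Taking the union of these: int(A) = ∅.
cl(A) = ⋂ {C closed : A ⊆ C}. Closed sets containing A: {c}, {c, d}, {a, c, d}, {b, c, d}, {a, b, c, d}.
Intersecting these: cl(A) = {c}.
∂A = cl(A) ∖ int(A) = {c} ∖ ∅ = {c}.


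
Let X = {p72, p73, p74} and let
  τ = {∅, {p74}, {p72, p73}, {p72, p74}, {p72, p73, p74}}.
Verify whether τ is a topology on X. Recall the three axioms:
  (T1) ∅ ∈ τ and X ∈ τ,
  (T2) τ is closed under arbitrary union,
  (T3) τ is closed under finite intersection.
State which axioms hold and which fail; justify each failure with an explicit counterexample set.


τ is NOT a topology on X.

Axiom (T1): ∅ ∈ τ? Yes; X ∈ τ? Yes.
Axiom (T2/T3): check pairwise unions and intersections of members of τ.
Counterexample for (T3): {p72, p73} ∩ {p72, p74} = {p72} ∉ τ. Therefore τ is NOT a topology.


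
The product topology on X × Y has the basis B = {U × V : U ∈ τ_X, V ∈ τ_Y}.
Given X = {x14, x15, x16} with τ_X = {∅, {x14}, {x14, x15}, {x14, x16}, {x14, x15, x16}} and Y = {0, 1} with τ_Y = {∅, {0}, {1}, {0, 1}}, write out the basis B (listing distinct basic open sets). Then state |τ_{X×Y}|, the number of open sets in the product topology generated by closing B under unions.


Basis B = {∅ × ∅, {x14} × {0}, {x14} × {1}, {x14} × {0, 1}, {x14, x15} × {0}, {x14, x16} × {0}, {x14, x15} × {1}, {x14, x16} × {1}, {x14, x15, x16} × {0}, {x14, x15, x16} × {1}, {x14, x15} × {0, 1}, {x14, x16} × {0, 1}, {x14, x15, x16} × {0, 1}}; |τ_{X×Y}| = 25.

Enumerate products U × V with U ∈ τ_X, V ∈ τ_Y (deduplicated):
  ∅ × ∅ = {} (∅)
  {x14} × {0} = {(x14,0)}
  {x14} × {1} = {(x14,1)}
  {x14} × {0, 1} = {(x14,0), (x14,1)}
  {x14, x15} × {0} = {(x14,0), (x15,0)}
  {x14, x16} × {0} = {(x14,0), (x16,0)}
  {x14, x15} × {1} = {(x14,1), (x15,1)}
  {x14, x16} × {1} = {(x14,1), (x16,1)}
  {x14, x15, x16} × {0} = {(x14,0), (x15,0), (x16,0)}
  {x14, x15, x16} × {1} = {(x14,1), (x15,1), (x16,1)}
  {x14, x15} × {0, 1} = {(x14,0), (x14,1), (x15,0), (x15,1)}
  {x14, x16} × {0, 1} = {(x14,0), (x14,1), (x16,0), (x16,1)}
  {x14, x15, x16} × {0, 1} = {(x14,0), (x14,1), (x15,0), (x15,1), (x16,0), (x16,1)}
These 13 distinct sets form the basis B.
Close under arbitrary unions to get τ_{X×Y}; counting gives |τ_{X×Y}| = 25.


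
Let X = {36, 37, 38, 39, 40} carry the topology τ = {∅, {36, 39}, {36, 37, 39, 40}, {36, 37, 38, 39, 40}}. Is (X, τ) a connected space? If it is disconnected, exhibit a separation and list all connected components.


(X, τ) is connected.

Find clopen sets (U ∈ τ with X ∖ U ∈ τ):
  U = ∅, X ∖ U = {36, 37, 38, 39, 40} — both open, so U is clopen.
  U = {36, 37, 38, 39, 40}, X ∖ U = ∅ — both open, so U is clopen.
Only trivial clopens (∅ and X) exist, so (X, τ) is connected.
Compute connected components by grouping points that agree on all clopens:
  component: {36, 37, 38, 39, 40}


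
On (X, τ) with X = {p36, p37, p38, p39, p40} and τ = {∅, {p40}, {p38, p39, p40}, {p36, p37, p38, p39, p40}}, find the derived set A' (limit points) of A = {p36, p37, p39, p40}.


A' = {p36, p37, p38, p39}

For each x ∈ X, list the open sets U ∈ τ with x ∈ U, then check whether U ∩ (A ∖ {x}) ≠ ∅ for every such U.
  x = p36: opens ∋ x are {p36, p37, p38, p39, p40}; each meets A ∖ {p36}, so x IS a limit point.
  x = p37: opens ∋ x are {p36, p37, p38, p39, p40}; each meets A ∖ {p37}, so x IS a limit point.
  x = p38: opens ∋ x are {p38, p39, p40}, {p36, p37, p38, p39, p40}; each meets A ∖ {p38}, so x IS a limit point.
  x = p39: opens ∋ x are {p38, p39, p40}, {p36, p37, p38, p39, p40}; each meets A ∖ {p39}, so x IS a limit point.
  x = p40: open {p40} ∋ x has {p40} ∩ (A ∖ {p40}) = ∅, so x is NOT a limit point.
Collecting: A' = {p36, p37, p38, p39}.


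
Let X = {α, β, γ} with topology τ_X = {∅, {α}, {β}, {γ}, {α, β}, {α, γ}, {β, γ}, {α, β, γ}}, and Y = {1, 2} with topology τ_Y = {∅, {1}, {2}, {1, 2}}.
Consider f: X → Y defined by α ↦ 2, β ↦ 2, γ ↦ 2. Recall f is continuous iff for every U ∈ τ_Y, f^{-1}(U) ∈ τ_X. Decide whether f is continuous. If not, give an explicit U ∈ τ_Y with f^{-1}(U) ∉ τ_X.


f IS continuous.

Compute f^{-1}(U) for each U ∈ τ_Y:
  U = ∅: f^{-1}(U) = ∅ ∈ τ_X ✓.
  U = {1}: f^{-1}(U) = ∅ ∈ τ_X ✓.
  U = {2}: f^{-1}(U) = {α, β, γ} ∈ τ_X ✓.
  U = {1, 2}: f^{-1}(U) = {α, β, γ} ∈ τ_X ✓.
Every preimage lies in τ_X, so f IS continuous.


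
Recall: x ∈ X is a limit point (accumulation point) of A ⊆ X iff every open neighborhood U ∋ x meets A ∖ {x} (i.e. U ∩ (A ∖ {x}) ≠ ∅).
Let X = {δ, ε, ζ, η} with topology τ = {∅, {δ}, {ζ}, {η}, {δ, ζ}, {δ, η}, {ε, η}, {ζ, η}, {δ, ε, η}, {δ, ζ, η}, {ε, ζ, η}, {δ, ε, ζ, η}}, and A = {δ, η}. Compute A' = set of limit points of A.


A' = {ε}

For each x ∈ X, list the open sets U ∈ τ with x ∈ U, then check whether U ∩ (A ∖ {x}) ≠ ∅ for every such U.
  x = δ: open {δ} ∋ x has {δ} ∩ (A ∖ {δ}) = ∅, so x is NOT a limit point.
  x = ε: opens ∋ x are {ε, η}, {δ, ε, η}, {ε, ζ, η}, {δ, ε, ζ, η}; each meets A ∖ {ε}, so x IS a limit point.
  x = ζ: open {ζ} ∋ x has {ζ} ∩ (A ∖ {ζ}) = ∅, so x is NOT a limit point.
  x = η: open {η} ∋ x has {η} ∩ (A ∖ {η}) = ∅, so x is NOT a limit point.
Collecting: A' = {ε}.


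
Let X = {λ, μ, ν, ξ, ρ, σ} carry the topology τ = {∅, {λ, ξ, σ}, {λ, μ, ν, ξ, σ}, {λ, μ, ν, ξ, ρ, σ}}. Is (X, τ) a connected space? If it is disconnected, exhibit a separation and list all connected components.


(X, τ) is connected.

Find clopen sets (U ∈ τ with X ∖ U ∈ τ):
  U = ∅, X ∖ U = {λ, μ, ν, ξ, ρ, σ} — both open, so U is clopen.
  U = {λ, μ, ν, ξ, ρ, σ}, X ∖ U = ∅ — both open, so U is clopen.
Only trivial clopens (∅ and X) exist, so (X, τ) is connected.
Compute connected components by grouping points that agree on all clopens:
  component: {λ, μ, ν, ξ, ρ, σ}


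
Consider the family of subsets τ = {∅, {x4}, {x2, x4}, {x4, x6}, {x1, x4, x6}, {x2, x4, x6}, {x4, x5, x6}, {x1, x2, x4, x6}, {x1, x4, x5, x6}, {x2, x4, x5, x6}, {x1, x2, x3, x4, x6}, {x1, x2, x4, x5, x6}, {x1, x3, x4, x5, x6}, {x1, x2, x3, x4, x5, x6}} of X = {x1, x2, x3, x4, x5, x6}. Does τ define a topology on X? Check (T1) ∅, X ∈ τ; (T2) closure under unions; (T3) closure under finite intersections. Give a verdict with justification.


τ is NOT a topology on X.

Axiom (T1): ∅ ∈ τ? Yes; X ∈ τ? Yes.
Axiom (T2/T3): check pairwise unions and intersections of members of τ.
Counterexample for (T3): {x1, x2, x3, x4, x6} ∩ {x1, x3, x4, x5, x6} = {x1, x3, x4, x6} ∉ τ. Therefore τ is NOT a topology.


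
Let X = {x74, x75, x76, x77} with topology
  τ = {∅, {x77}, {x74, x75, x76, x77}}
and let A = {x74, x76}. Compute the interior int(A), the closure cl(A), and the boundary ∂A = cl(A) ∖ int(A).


int(A) = ∅, cl(A) = {x74, x75, x76}, ∂A = {x74, x75, x76}.

Closed sets in (X, τ) are complements of opens:
  closed(X, τ) = {∅, {x74, x75, x76}, {x74, x75, x76, x77}}.
int(A) = ⋃ {U ∈ τ : U ⊆ A}. Opens contained in A: ∅.
Taking the union of these: int(A) = ∅.
cl(A) = ⋂ {C closed : A ⊆ C}. Closed sets containing A: {x74, x75, x76}, {x74, x75, x76, x77}.
Intersecting these: cl(A) = {x74, x75, x76}.
∂A = cl(A) ∖ int(A) = {x74, x75, x76} ∖ ∅ = {x74, x75, x76}.


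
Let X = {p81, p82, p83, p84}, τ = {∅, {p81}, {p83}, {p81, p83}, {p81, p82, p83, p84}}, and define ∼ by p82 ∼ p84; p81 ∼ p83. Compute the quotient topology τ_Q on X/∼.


X/∼ = {[p81=p83], [p82=p84]}; |τ_Q| = 3.

Equivalence classes: [p81=p83], [p82=p84].
Quotient map π: X → X/∼ sends p81 ↦ [p81=p83], p82 ↦ [p82=p84], p83 ↦ [p81=p83], p84 ↦ [p82=p84].
For each subset V ⊆ X/∼, compute π^{-1}(V) ⊆ X and check whether π^{-1}(V) ∈ τ. V is open in τ_Q iff π^{-1}(V) ∈ τ.
  V = {}: π^{-1}(V) = ∅ ∈ τ ✓.
  V = {[p81=p83]}: π^{-1}(V) = {p81, p83} ∈ τ ✓.
  V = {[p82=p84]}: π^{-1}(V) = {p82, p84} ∉ τ ✗.
  V = {[p81=p83], [p82=p84]}: π^{-1}(V) = {p81, p82, p83, p84} ∈ τ ✓.
Open sets in the quotient: τ_Q = {{}, {[p81=p83]}, {[p81=p83], [p82=p84]}} (3 elements).


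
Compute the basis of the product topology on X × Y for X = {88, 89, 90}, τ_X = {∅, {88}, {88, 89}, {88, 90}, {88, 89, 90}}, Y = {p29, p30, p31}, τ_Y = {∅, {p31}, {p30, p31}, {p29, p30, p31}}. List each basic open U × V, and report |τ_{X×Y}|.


Basis B = {∅ × ∅, {88} × {p31}, {88} × {p30, p31}, {88, 89} × {p31}, {88, 90} × {p31}, {88} × {p29, p30, p31}, {88, 89, 90} × {p31}, {88, 89} × {p30, p31}, {88, 90} × {p30, p31}, {88, 89} × {p29, p30, p31}, {88, 90} × {p29, p30, p31}, {88, 89, 90} × {p30, p31}, {88, 89, 90} × {p29, p30, p31}}; |τ_{X×Y}| = 30.

Enumerate products U × V with U ∈ τ_X, V ∈ τ_Y (deduplicated):
  ∅ × ∅ = {} (∅)
  {88} × {p31} = {(88,p31)}
  {88} × {p30, p31} = {(88,p30), (88,p31)}
  {88, 89} × {p31} = {(88,p31), (89,p31)}
  {88, 90} × {p31} = {(88,p31), (90,p31)}
  {88} × {p29, p30, p31} = {(88,p29), (88,p30), (88,p31)}
  {88, 89, 90} × {p31} = {(88,p31), (89,p31), (90,p31)}
  {88, 89} × {p30, p31} = {(88,p30), (88,p31), (89,p30), (89,p31)}
  {88, 90} × {p30, p31} = {(88,p30), (88,p31), (90,p30), (90,p31)}
  {88, 89} × {p29, p30, p31} = {(88,p29), (88,p30), (88,p31), (89,p29), (89,p30), (89,p31)}
  {88, 90} × {p29, p30, p31} = {(88,p29), (88,p30), (88,p31), (90,p29), (90,p30), (90,p31)}
  {88, 89, 90} × {p30, p31} = {(88,p30), (88,p31), (89,p30), (89,p31), (90,p30), (90,p31)}
  {88, 89, 90} × {p29, p30, p31} = {(88,p29), (88,p30), (88,p31), (89,p29), (89,p30), (89,p31), (90,p29), (90,p30), (90,p31)}
These 13 distinct sets form the basis B.
Close under arbitrary unions to get τ_{X×Y}; counting gives |τ_{X×Y}| = 30.


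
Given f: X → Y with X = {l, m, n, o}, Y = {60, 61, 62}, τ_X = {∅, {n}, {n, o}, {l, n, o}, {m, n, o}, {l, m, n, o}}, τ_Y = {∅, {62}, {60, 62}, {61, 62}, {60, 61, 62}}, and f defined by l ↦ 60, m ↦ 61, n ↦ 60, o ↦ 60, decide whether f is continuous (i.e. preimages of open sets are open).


f is NOT continuous.

Compute f^{-1}(U) for each U ∈ τ_Y:
  U = ∅: f^{-1}(U) = ∅ ∈ τ_X ✓.
  U = {62}: f^{-1}(U) = ∅ ∈ τ_X ✓.
  U = {60, 62}: f^{-1}(U) = {l, n, o} ∈ τ_X ✓.
  U = {61, 62}: f^{-1}(U) = {m} ∉ τ_X ✗.
  U = {60, 61, 62}: f^{-1}(U) = {l, m, n, o} ∈ τ_X ✓.
Found U = {61, 62} with f^{-1}(U) = {m} not in τ_X. Therefore f is NOT continuous.


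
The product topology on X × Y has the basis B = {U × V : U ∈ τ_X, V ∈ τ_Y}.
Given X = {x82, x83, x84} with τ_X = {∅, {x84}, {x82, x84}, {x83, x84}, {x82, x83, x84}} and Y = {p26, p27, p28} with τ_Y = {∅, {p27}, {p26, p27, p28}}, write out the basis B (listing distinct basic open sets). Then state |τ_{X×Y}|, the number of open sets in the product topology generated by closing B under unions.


Basis B = {∅ × ∅, {x84} × {p27}, {x82, x84} × {p27}, {x83, x84} × {p27}, {x82, x83, x84} × {p27}, {x84} × {p26, p27, p28}, {x82, x84} × {p26, p27, p28}, {x83, x84} × {p26, p27, p28}, {x82, x83, x84} × {p26, p27, p28}}; |τ_{X×Y}| = 14.

Enumerate products U × V with U ∈ τ_X, V ∈ τ_Y (deduplicated):
  ∅ × ∅ = {} (∅)
  {x84} × {p27} = {(x84,p27)}
  {x82, x84} × {p27} = {(x82,p27), (x84,p27)}
  {x83, x84} × {p27} = {(x83,p27), (x84,p27)}
  {x82, x83, x84} × {p27} = {(x82,p27), (x83,p27), (x84,p27)}
  {x84} × {p26, p27, p28} = {(x84,p26), (x84,p27), (x84,p28)}
  {x82, x84} × {p26, p27, p28} = {(x82,p26), (x82,p27), (x82,p28), (x84,p26), (x84,p27), (x84,p28)}
  {x83, x84} × {p26, p27, p28} = {(x83,p26), (x83,p27), (x83,p28), (x84,p26), (x84,p27), (x84,p28)}
  {x82, x83, x84} × {p26, p27, p28} = {(x82,p26), (x82,p27), (x82,p28), (x83,p26), (x83,p27), (x83,p28), (x84,p26), (x84,p27), (x84,p28)}
These 9 distinct sets form the basis B.
Close under arbitrary unions to get τ_{X×Y}; counting gives |τ_{X×Y}| = 14.


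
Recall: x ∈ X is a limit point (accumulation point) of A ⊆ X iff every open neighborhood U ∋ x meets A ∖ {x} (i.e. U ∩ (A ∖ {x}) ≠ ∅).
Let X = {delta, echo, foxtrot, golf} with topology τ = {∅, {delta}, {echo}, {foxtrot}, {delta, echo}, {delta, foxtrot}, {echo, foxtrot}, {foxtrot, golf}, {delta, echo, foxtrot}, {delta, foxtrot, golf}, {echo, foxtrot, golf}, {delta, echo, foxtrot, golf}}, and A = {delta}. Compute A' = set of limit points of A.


A' = ∅

For each x ∈ X, list the open sets U ∈ τ with x ∈ U, then check whether U ∩ (A ∖ {x}) ≠ ∅ for every such U.
  x = delta: open {delta} ∋ x has {delta} ∩ (A ∖ {delta}) = ∅, so x is NOT a limit point.
  x = echo: open {echo} ∋ x has {echo} ∩ (A ∖ {echo}) = ∅, so x is NOT a limit point.
  x = foxtrot: open {foxtrot} ∋ x has {foxtrot} ∩ (A ∖ {foxtrot}) = ∅, so x is NOT a limit point.
  x = golf: open {foxtrot, golf} ∋ x has {foxtrot, golf} ∩ (A ∖ {golf}) = ∅, so x is NOT a limit point.
Collecting: A' = ∅.


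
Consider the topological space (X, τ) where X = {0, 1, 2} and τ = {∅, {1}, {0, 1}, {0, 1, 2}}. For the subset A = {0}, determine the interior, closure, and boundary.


int(A) = ∅, cl(A) = {0, 2}, ∂A = {0, 2}.

Closed sets in (X, τ) are complements of opens:
  closed(X, τ) = {∅, {2}, {0, 2}, {0, 1, 2}}.
int(A) = ⋃ {U ∈ τ : U ⊆ A}. Opens contained in A: ∅.
Taking the union of these: int(A) = ∅.
cl(A) = ⋂ {C closed : A ⊆ C}. Closed sets containing A: {0, 2}, {0, 1, 2}.
Intersecting these: cl(A) = {0, 2}.
∂A = cl(A) ∖ int(A) = {0, 2} ∖ ∅ = {0, 2}.


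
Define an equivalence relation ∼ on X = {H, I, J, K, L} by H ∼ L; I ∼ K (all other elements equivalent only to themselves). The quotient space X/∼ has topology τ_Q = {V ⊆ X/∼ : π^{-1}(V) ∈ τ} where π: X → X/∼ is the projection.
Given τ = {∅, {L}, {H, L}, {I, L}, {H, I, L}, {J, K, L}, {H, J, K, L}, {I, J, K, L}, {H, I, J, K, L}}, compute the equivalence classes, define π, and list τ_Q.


X/∼ = {[H=L], [I=K], [J]}; |τ_Q| = 3.

Equivalence classes: [H=L], [I=K], [J].
Quotient map π: X → X/∼ sends H ↦ [H=L], I ↦ [I=K], J ↦ [J], K ↦ [I=K], L ↦ [H=L].
For each subset V ⊆ X/∼, compute π^{-1}(V) ⊆ X and check whether π^{-1}(V) ∈ τ. V is open in τ_Q iff π^{-1}(V) ∈ τ.
  V = {}: π^{-1}(V) = ∅ ∈ τ ✓.
  V = {[H=L]}: π^{-1}(V) = {H, L} ∈ τ ✓.
  V = {[I=K]}: π^{-1}(V) = {I, K} ∉ τ ✗.
  V = {[H=L], [I=K]}: π^{-1}(V) = {H, I, K, L} ∉ τ ✗.
  V = {[J]}: π^{-1}(V) = {J} ∉ τ ✗.
  V = {[H=L], [J]}: π^{-1}(V) = {H, J, L} ∉ τ ✗.
  V = {[I=K], [J]}: π^{-1}(V) = {I, J, K} ∉ τ ✗.
  V = {[H=L], [I=K], [J]}: π^{-1}(V) = {H, I, J, K, L} ∈ τ ✓.
Open sets in the quotient: τ_Q = {{}, {[H=L]}, {[H=L], [I=K], [J]}} (3 elements).


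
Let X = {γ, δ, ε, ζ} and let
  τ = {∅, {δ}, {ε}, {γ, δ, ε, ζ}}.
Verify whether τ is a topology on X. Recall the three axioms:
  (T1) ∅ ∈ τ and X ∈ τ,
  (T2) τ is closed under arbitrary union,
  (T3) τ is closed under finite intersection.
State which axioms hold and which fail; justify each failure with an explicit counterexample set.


τ is NOT a topology on X.

Axiom (T1): ∅ ∈ τ? Yes; X ∈ τ? Yes.
Axiom (T2/T3): check pairwise unions and intersections of members of τ.
Counterexample for (T2): {δ} ∪ {ε} = {δ, ε} ∉ τ. Therefore τ is NOT a topology.


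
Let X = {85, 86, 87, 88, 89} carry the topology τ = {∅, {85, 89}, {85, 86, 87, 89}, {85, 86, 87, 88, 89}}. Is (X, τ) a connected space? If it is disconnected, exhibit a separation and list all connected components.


(X, τ) is connected.

Find clopen sets (U ∈ τ with X ∖ U ∈ τ):
  U = ∅, X ∖ U = {85, 86, 87, 88, 89} — both open, so U is clopen.
  U = {85, 86, 87, 88, 89}, X ∖ U = ∅ — both open, so U is clopen.
Only trivial clopens (∅ and X) exist, so (X, τ) is connected.
Compute connected components by grouping points that agree on all clopens:
  component: {85, 86, 87, 88, 89}


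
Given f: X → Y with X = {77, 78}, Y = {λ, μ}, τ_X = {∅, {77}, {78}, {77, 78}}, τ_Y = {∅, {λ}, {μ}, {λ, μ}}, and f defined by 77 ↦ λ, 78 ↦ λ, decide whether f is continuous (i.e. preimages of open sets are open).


f IS continuous.

Compute f^{-1}(U) for each U ∈ τ_Y:
  U = ∅: f^{-1}(U) = ∅ ∈ τ_X ✓.
  U = {λ}: f^{-1}(U) = {77, 78} ∈ τ_X ✓.
  U = {μ}: f^{-1}(U) = ∅ ∈ τ_X ✓.
  U = {λ, μ}: f^{-1}(U) = {77, 78} ∈ τ_X ✓.
Every preimage lies in τ_X, so f IS continuous.


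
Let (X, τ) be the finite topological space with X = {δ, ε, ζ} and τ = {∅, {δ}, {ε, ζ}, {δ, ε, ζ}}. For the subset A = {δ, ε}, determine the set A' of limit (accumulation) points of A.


A' = {ζ}

For each x ∈ X, list the open sets U ∈ τ with x ∈ U, then check whether U ∩ (A ∖ {x}) ≠ ∅ for every such U.
  x = δ: open {δ} ∋ x has {δ} ∩ (A ∖ {δ}) = ∅, so x is NOT a limit point.
  x = ε: open {ε, ζ} ∋ x has {ε, ζ} ∩ (A ∖ {ε}) = ∅, so x is NOT a limit point.
  x = ζ: opens ∋ x are {ε, ζ}, {δ, ε, ζ}; each meets A ∖ {ζ}, so x IS a limit point.
Collecting: A' = {ζ}.


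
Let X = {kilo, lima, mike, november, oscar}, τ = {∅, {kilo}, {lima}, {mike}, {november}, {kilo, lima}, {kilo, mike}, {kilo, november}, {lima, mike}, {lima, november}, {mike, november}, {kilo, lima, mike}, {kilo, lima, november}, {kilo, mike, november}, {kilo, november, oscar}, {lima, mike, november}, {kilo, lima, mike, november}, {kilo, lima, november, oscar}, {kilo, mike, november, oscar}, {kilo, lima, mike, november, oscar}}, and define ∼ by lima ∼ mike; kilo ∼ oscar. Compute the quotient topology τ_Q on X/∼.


X/∼ = {[kilo=oscar], [lima=mike], [november]}; |τ_Q| = 6.

Equivalence classes: [kilo=oscar], [lima=mike], [november].
Quotient map π: X → X/∼ sends kilo ↦ [kilo=oscar], lima ↦ [lima=mike], mike ↦ [lima=mike], november ↦ [november], oscar ↦ [kilo=oscar].
For each subset V ⊆ X/∼, compute π^{-1}(V) ⊆ X and check whether π^{-1}(V) ∈ τ. V is open in τ_Q iff π^{-1}(V) ∈ τ.
  V = {}: π^{-1}(V) = ∅ ∈ τ ✓.
  V = {[kilo=oscar]}: π^{-1}(V) = {kilo, oscar} ∉ τ ✗.
  V = {[lima=mike]}: π^{-1}(V) = {lima, mike} ∈ τ ✓.
  V = {[kilo=oscar], [lima=mike]}: π^{-1}(V) = {kilo, lima, mike, oscar} ∉ τ ✗.
  V = {[november]}: π^{-1}(V) = {november} ∈ τ ✓.
  V = {[kilo=oscar], [november]}: π^{-1}(V) = {kilo, november, oscar} ∈ τ ✓.
  V = {[lima=mike], [november]}: π^{-1}(V) = {lima, mike, november} ∈ τ ✓.
  V = {[kilo=oscar], [lima=mike], [november]}: π^{-1}(V) = {kilo, lima, mike, november, oscar} ∈ τ ✓.
Open sets in the quotient: τ_Q = {{}, {[lima=mike]}, {[november]}, {[kilo=oscar], [november]}, {[lima=mike], [november]}, {[kilo=oscar], [lima=mike], [november]}} (6 elements).


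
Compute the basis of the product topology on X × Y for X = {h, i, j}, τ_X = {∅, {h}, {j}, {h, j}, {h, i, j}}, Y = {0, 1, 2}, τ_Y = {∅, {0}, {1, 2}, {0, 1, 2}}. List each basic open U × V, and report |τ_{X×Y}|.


Basis B = {∅ × ∅, {h} × {0}, {j} × {0}, {h, j} × {0}, {h} × {1, 2}, {j} × {1, 2}, {h} × {0, 1, 2}, {h, i, j} × {0}, {j} × {0, 1, 2}, {h, j} × {1, 2}, {h, j} × {0, 1, 2}, {h, i, j} × {1, 2}, {h, i, j} × {0, 1, 2}}; |τ_{X×Y}| = 25.

Enumerate products U × V with U ∈ τ_X, V ∈ τ_Y (deduplicated):
  ∅ × ∅ = {} (∅)
  {h} × {0} = {(h,0)}
  {j} × {0} = {(j,0)}
  {h, j} × {0} = {(h,0), (j,0)}
  {h} × {1, 2} = {(h,1), (h,2)}
  {j} × {1, 2} = {(j,1), (j,2)}
  {h} × {0, 1, 2} = {(h,0), (h,1), (h,2)}
  {h, i, j} × {0} = {(h,0), (i,0), (j,0)}
  {j} × {0, 1, 2} = {(j,0), (j,1), (j,2)}
  {h, j} × {1, 2} = {(h,1), (h,2), (j,1), (j,2)}
  {h, j} × {0, 1, 2} = {(h,0), (h,1), (h,2), (j,0), (j,1), (j,2)}
  {h, i, j} × {1, 2} = {(h,1), (h,2), (i,1), (i,2), (j,1), (j,2)}
  {h, i, j} × {0, 1, 2} = {(h,0), (h,1), (h,2), (i,0), (i,1), (i,2), (j,0), (j,1), (j,2)}
These 13 distinct sets form the basis B.
Close under arbitrary unions to get τ_{X×Y}; counting gives |τ_{X×Y}| = 25.


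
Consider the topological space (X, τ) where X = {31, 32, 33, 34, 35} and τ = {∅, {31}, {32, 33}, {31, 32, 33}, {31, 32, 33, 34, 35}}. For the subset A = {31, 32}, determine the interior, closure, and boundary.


int(A) = {31}, cl(A) = {31, 32, 33, 34, 35}, ∂A = {32, 33, 34, 35}.

Closed sets in (X, τ) are complements of opens:
  closed(X, τ) = {∅, {34, 35}, {31, 34, 35}, {32, 33, 34, 35}, {31, 32, 33, 34, 35}}.
int(A) = ⋃ {U ∈ τ : U ⊆ A}. Opens contained in A: ∅, {31}.
Taking the union of these: int(A) = {31}.
cl(A) = ⋂ {C closed : A ⊆ C}. Closed sets containing A: {31, 32, 33, 34, 35}.
Intersecting these: cl(A) = {31, 32, 33, 34, 35}.
∂A = cl(A) ∖ int(A) = {31, 32, 33, 34, 35} ∖ {31} = {32, 33, 34, 35}.


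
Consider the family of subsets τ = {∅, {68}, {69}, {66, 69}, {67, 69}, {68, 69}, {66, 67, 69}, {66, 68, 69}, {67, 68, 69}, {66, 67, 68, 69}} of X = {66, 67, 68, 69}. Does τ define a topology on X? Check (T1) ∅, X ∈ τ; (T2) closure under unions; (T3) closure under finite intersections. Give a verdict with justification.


τ IS a topology on X.

Axiom (T1): ∅ ∈ τ? Yes; X ∈ τ? Yes.
Axiom (T2/T3): check pairwise unions and intersections of members of τ.
All pairwise intersections and unions checked — each lies in τ. Therefore τ satisfies (T1), (T2), (T3): it IS a topology on X.


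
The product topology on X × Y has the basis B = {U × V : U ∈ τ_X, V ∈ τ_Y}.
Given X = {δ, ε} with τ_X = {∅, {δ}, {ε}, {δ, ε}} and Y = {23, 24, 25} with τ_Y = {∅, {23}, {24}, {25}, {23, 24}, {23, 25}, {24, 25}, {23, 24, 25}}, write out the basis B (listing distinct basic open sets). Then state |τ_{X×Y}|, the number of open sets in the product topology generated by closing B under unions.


Basis B = {∅ × ∅, {δ} × {23}, {δ} × {24}, {δ} × {25}, {ε} × {23}, {ε} × {24}, {ε} × {25}, {δ} × {23, 24}, {δ} × {23, 25}, {δ, ε} × {23}, {δ} × {24, 25}, {δ, ε} × {24}, {δ, ε} × {25}, {ε} × {23, 24}, {ε} × {23, 25}, {ε} × {24, 25}, {δ} × {23, 24, 25}, {ε} × {23, 24, 25}, {δ, ε} × {23, 24}, {δ, ε} × {23, 25}, {δ, ε} × {24, 25}, {δ, ε} × {23, 24, 25}}; |τ_{X×Y}| = 64.

Enumerate products U × V with U ∈ τ_X, V ∈ τ_Y (deduplicated):
  ∅ × ∅ = {} (∅)
  {δ} × {23} = {(δ,23)}
  {δ} × {24} = {(δ,24)}
  {δ} × {25} = {(δ,25)}
  {ε} × {23} = {(ε,23)}
  {ε} × {24} = {(ε,24)}
  {ε} × {25} = {(ε,25)}
  {δ} × {23, 24} = {(δ,23), (δ,24)}
  {δ} × {23, 25} = {(δ,23), (δ,25)}
  {δ, ε} × {23} = {(δ,23), (ε,23)}
  {δ} × {24, 25} = {(δ,24), (δ,25)}
  {δ, ε} × {24} = {(δ,24), (ε,24)}
  {δ, ε} × {25} = {(δ,25), (ε,25)}
  {ε} × {23, 24} = {(ε,23), (ε,24)}
  {ε} × {23, 25} = {(ε,23), (ε,25)}
  {ε} × {24, 25} = {(ε,24), (ε,25)}
  {δ} × {23, 24, 25} = {(δ,23), (δ,24), (δ,25)}
  {ε} × {23, 24, 25} = {(ε,23), (ε,24), (ε,25)}
  {δ, ε} × {23, 24} = {(δ,23), (δ,24), (ε,23), (ε,24)}
  {δ, ε} × {23, 25} = {(δ,23), (δ,25), (ε,23), (ε,25)}
  {δ, ε} × {24, 25} = {(δ,24), (δ,25), (ε,24), (ε,25)}
  {δ, ε} × {23, 24, 25} = {(δ,23), (δ,24), (δ,25), (ε,23), (ε,24), (ε,25)}
These 22 distinct sets form the basis B.
Close under arbitrary unions to get τ_{X×Y}; counting gives |τ_{X×Y}| = 64.


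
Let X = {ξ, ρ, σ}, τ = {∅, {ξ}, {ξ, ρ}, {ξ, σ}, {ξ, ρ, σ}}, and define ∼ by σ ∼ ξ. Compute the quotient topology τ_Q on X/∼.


X/∼ = {[ξ=σ], [ρ]}; |τ_Q| = 3.

Equivalence classes: [ξ=σ], [ρ].
Quotient map π: X → X/∼ sends ξ ↦ [ξ=σ], ρ ↦ [ρ], σ ↦ [ξ=σ].
For each subset V ⊆ X/∼, compute π^{-1}(V) ⊆ X and check whether π^{-1}(V) ∈ τ. V is open in τ_Q iff π^{-1}(V) ∈ τ.
  V = {}: π^{-1}(V) = ∅ ∈ τ ✓.
  V = {[ξ=σ]}: π^{-1}(V) = {ξ, σ} ∈ τ ✓.
  V = {[ρ]}: π^{-1}(V) = {ρ} ∉ τ ✗.
  V = {[ξ=σ], [ρ]}: π^{-1}(V) = {ξ, ρ, σ} ∈ τ ✓.
Open sets in the quotient: τ_Q = {{}, {[ξ=σ]}, {[ξ=σ], [ρ]}} (3 elements).


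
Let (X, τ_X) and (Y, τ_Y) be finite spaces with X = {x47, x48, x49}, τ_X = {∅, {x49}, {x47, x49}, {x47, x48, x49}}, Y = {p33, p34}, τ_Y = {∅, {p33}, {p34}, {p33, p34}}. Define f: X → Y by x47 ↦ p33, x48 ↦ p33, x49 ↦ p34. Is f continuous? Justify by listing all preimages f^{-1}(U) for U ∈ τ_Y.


f is NOT continuous.

Compute f^{-1}(U) for each U ∈ τ_Y:
  U = ∅: f^{-1}(U) = ∅ ∈ τ_X ✓.
  U = {p33}: f^{-1}(U) = {x47, x48} ∉ τ_X ✗.
  U = {p34}: f^{-1}(U) = {x49} ∈ τ_X ✓.
  U = {p33, p34}: f^{-1}(U) = {x47, x48, x49} ∈ τ_X ✓.
Found U = {p33} with f^{-1}(U) = {x47, x48} not in τ_X. Therefore f is NOT continuous.


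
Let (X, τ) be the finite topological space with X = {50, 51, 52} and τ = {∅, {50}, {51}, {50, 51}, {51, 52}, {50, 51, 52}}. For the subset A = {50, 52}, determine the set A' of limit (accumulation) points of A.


A' = ∅

For each x ∈ X, list the open sets U ∈ τ with x ∈ U, then check whether U ∩ (A ∖ {x}) ≠ ∅ for every such U.
  x = 50: open {50} ∋ x has {50} ∩ (A ∖ {50}) = ∅, so x is NOT a limit point.
  x = 51: open {51} ∋ x has {51} ∩ (A ∖ {51}) = ∅, so x is NOT a limit point.
  x = 52: open {51, 52} ∋ x has {51, 52} ∩ (A ∖ {52}) = ∅, so x is NOT a limit point.
Collecting: A' = ∅.


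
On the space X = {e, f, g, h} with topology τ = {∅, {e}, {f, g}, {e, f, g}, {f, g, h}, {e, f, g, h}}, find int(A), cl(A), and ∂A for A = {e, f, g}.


int(A) = {e, f, g}, cl(A) = {e, f, g, h}, ∂A = {h}.

Closed sets in (X, τ) are complements of opens:
  closed(X, τ) = {∅, {e}, {h}, {e, h}, {f, g, h}, {e, f, g, h}}.
int(A) = ⋃ {U ∈ τ : U ⊆ A}. Opens contained in A: ∅, {e}, {f, g}, {e, f, g}.
Taking the union of these: int(A) = {e, f, g}.
cl(A) = ⋂ {C closed : A ⊆ C}. Closed sets containing A: {e, f, g, h}.
Intersecting these: cl(A) = {e, f, g, h}.
∂A = cl(A) ∖ int(A) = {e, f, g, h} ∖ {e, f, g} = {h}.


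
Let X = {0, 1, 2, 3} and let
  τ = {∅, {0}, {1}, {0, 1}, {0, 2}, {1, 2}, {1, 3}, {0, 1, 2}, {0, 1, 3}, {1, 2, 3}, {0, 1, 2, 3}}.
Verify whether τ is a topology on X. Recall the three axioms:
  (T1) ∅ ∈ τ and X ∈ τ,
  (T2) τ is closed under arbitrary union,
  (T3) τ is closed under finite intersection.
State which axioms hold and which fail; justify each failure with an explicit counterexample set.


τ is NOT a topology on X.

Axiom (T1): ∅ ∈ τ? Yes; X ∈ τ? Yes.
Axiom (T2/T3): check pairwise unions and intersections of members of τ.
Counterexample for (T3): {0, 2} ∩ {1, 2} = {2} ∉ τ. Therefore τ is NOT a topology.


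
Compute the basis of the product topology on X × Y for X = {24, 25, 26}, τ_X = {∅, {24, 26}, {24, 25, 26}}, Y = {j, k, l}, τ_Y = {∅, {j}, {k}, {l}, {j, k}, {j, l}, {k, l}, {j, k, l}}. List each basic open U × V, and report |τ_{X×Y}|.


Basis B = {∅ × ∅, {24, 26} × {j}, {24, 26} × {k}, {24, 26} × {l}, {24, 25, 26} × {j}, {24, 25, 26} × {k}, {24, 25, 26} × {l}, {24, 26} × {j, k}, {24, 26} × {j, l}, {24, 26} × {k, l}, {24, 26} × {j, k, l}, {24, 25, 26} × {j, k}, {24, 25, 26} × {j, l}, {24, 25, 26} × {k, l}, {24, 25, 26} × {j, k, l}}; |τ_{X×Y}| = 27.

Enumerate products U × V with U ∈ τ_X, V ∈ τ_Y (deduplicated):
  ∅ × ∅ = {} (∅)
  {24, 26} × {j} = {(24,j), (26,j)}
  {24, 26} × {k} = {(24,k), (26,k)}
  {24, 26} × {l} = {(24,l), (26,l)}
  {24, 25, 26} × {j} = {(24,j), (25,j), (26,j)}
  {24, 25, 26} × {k} = {(24,k), (25,k), (26,k)}
  {24, 25, 26} × {l} = {(24,l), (25,l), (26,l)}
  {24, 26} × {j, k} = {(24,j), (24,k), (26,j), (26,k)}
  {24, 26} × {j, l} = {(24,j), (24,l), (26,j), (26,l)}
  {24, 26} × {k, l} = {(24,k), (24,l), (26,k), (26,l)}
  {24, 26} × {j, k, l} = {(24,j), (24,k), (24,l), (26,j), (26,k), (26,l)}
  {24, 25, 26} × {j, k} = {(24,j), (24,k), (25,j), (25,k), (26,j), (26,k)}
  {24, 25, 26} × {j, l} = {(24,j), (24,l), (25,j), (25,l), (26,j), (26,l)}
  {24, 25, 26} × {k, l} = {(24,k), (24,l), (25,k), (25,l), (26,k), (26,l)}
  {24, 25, 26} × {j, k, l} = {(24,j), (24,k), (24,l), (25,j), (25,k), (25,l), (26,j), (26,k), (26,l)}
These 15 distinct sets form the basis B.
Close under arbitrary unions to get τ_{X×Y}; counting gives |τ_{X×Y}| = 27.


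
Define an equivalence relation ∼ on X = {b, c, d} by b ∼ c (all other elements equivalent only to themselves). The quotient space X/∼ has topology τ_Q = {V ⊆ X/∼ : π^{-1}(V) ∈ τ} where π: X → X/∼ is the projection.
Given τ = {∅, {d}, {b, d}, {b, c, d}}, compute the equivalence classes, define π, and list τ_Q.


X/∼ = {[b=c], [d]}; |τ_Q| = 3.

Equivalence classes: [b=c], [d].
Quotient map π: X → X/∼ sends b ↦ [b=c], c ↦ [b=c], d ↦ [d].
For each subset V ⊆ X/∼, compute π^{-1}(V) ⊆ X and check whether π^{-1}(V) ∈ τ. V is open in τ_Q iff π^{-1}(V) ∈ τ.
  V = {}: π^{-1}(V) = ∅ ∈ τ ✓.
  V = {[b=c]}: π^{-1}(V) = {b, c} ∉ τ ✗.
  V = {[d]}: π^{-1}(V) = {d} ∈ τ ✓.
  V = {[b=c], [d]}: π^{-1}(V) = {b, c, d} ∈ τ ✓.
Open sets in the quotient: τ_Q = {{}, {[d]}, {[b=c], [d]}} (3 elements).


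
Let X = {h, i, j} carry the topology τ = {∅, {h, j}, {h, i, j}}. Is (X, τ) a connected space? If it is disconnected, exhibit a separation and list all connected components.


(X, τ) is connected.

Find clopen sets (U ∈ τ with X ∖ U ∈ τ):
  U = ∅, X ∖ U = {h, i, j} — both open, so U is clopen.
  U = {h, i, j}, X ∖ U = ∅ — both open, so U is clopen.
Only trivial clopens (∅ and X) exist, so (X, τ) is connected.
Compute connected components by grouping points that agree on all clopens:
  component: {h, i, j}


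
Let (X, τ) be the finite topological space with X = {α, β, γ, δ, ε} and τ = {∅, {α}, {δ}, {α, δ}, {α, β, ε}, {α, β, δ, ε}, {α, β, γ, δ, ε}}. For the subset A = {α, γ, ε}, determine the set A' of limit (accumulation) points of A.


A' = {β, γ, ε}

For each x ∈ X, list the open sets U ∈ τ with x ∈ U, then check whether U ∩ (A ∖ {x}) ≠ ∅ for every such U.
  x = α: open {α} ∋ x has {α} ∩ (A ∖ {α}) = ∅, so x is NOT a limit point.
  x = β: opens ∋ x are {α, β, ε}, {α, β, δ, ε}, {α, β, γ, δ, ε}; each meets A ∖ {β}, so x IS a limit point.
  x = γ: opens ∋ x are {α, β, γ, δ, ε}; each meets A ∖ {γ}, so x IS a limit point.
  x = δ: open {δ} ∋ x has {δ} ∩ (A ∖ {δ}) = ∅, so x is NOT a limit point.
  x = ε: opens ∋ x are {α, β, ε}, {α, β, δ, ε}, {α, β, γ, δ, ε}; each meets A ∖ {ε}, so x IS a limit point.
Collecting: A' = {β, γ, ε}.


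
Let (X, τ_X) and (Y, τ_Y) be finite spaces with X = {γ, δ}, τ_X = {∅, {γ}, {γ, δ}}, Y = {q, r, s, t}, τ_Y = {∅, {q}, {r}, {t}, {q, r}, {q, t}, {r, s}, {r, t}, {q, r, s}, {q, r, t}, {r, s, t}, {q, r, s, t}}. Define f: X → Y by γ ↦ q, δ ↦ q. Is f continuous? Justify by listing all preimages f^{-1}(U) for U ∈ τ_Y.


f IS continuous.

Compute f^{-1}(U) for each U ∈ τ_Y:
  U = ∅: f^{-1}(U) = ∅ ∈ τ_X ✓.
  U = {q}: f^{-1}(U) = {γ, δ} ∈ τ_X ✓.
  U = {r}: f^{-1}(U) = ∅ ∈ τ_X ✓.
  U = {t}: f^{-1}(U) = ∅ ∈ τ_X ✓.
  U = {q, r}: f^{-1}(U) = {γ, δ} ∈ τ_X ✓.
  U = {q, t}: f^{-1}(U) = {γ, δ} ∈ τ_X ✓.
  U = {r, s}: f^{-1}(U) = ∅ ∈ τ_X ✓.
  U = {r, t}: f^{-1}(U) = ∅ ∈ τ_X ✓.
  U = {q, r, s}: f^{-1}(U) = {γ, δ} ∈ τ_X ✓.
  U = {q, r, t}: f^{-1}(U) = {γ, δ} ∈ τ_X ✓.
  U = {r, s, t}: f^{-1}(U) = ∅ ∈ τ_X ✓.
  U = {q, r, s, t}: f^{-1}(U) = {γ, δ} ∈ τ_X ✓.
Every preimage lies in τ_X, so f IS continuous.


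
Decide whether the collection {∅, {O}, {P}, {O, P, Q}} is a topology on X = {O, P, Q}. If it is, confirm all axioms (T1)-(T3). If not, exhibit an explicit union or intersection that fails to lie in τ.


τ is NOT a topology on X.

Axiom (T1): ∅ ∈ τ? Yes; X ∈ τ? Yes.
Axiom (T2/T3): check pairwise unions and intersections of members of τ.
Counterexample for (T2): {O} ∪ {P} = {O, P} ∉ τ. Therefore τ is NOT a topology.


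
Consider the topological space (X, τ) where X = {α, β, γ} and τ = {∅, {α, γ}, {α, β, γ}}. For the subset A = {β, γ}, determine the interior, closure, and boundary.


int(A) = ∅, cl(A) = {α, β, γ}, ∂A = {α, β, γ}.

Closed sets in (X, τ) are complements of opens:
  closed(X, τ) = {∅, {β}, {α, β, γ}}.
int(A) = ⋃ {U ∈ τ : U ⊆ A}. Opens contained in A: ∅.
Taking the union of these: int(A) = ∅.
cl(A) = ⋂ {C closed : A ⊆ C}. Closed sets containing A: {α, β, γ}.
Intersecting these: cl(A) = {α, β, γ}.
∂A = cl(A) ∖ int(A) = {α, β, γ} ∖ ∅ = {α, β, γ}.


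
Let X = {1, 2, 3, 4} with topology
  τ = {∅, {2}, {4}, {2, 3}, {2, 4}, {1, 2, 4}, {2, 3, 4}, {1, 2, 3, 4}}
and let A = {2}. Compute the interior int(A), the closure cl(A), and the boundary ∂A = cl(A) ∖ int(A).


int(A) = {2}, cl(A) = {1, 2, 3}, ∂A = {1, 3}.

Closed sets in (X, τ) are complements of opens:
  closed(X, τ) = {∅, {1}, {3}, {1, 3}, {1, 4}, {1, 2, 3}, {1, 3, 4}, {1, 2, 3, 4}}.
int(A) = ⋃ {U ∈ τ : U ⊆ A}. Opens contained in A: ∅, {2}.
Taking the union of these: int(A) = {2}.
cl(A) = ⋂ {C closed : A ⊆ C}. Closed sets containing A: {1, 2, 3}, {1, 2, 3, 4}.
Intersecting these: cl(A) = {1, 2, 3}.
∂A = cl(A) ∖ int(A) = {1, 2, 3} ∖ {2} = {1, 3}.


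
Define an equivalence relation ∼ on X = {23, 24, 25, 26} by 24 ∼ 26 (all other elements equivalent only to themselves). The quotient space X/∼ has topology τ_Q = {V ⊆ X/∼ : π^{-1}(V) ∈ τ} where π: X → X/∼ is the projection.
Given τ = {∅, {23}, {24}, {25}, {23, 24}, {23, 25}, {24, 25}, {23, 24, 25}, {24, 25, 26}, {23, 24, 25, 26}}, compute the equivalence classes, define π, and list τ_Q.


X/∼ = {[23], [24=26], [25]}; |τ_Q| = 6.

Equivalence classes: [23], [24=26], [25].
Quotient map π: X → X/∼ sends 23 ↦ [23], 24 ↦ [24=26], 25 ↦ [25], 26 ↦ [24=26].
For each subset V ⊆ X/∼, compute π^{-1}(V) ⊆ X and check whether π^{-1}(V) ∈ τ. V is open in τ_Q iff π^{-1}(V) ∈ τ.
  V = {}: π^{-1}(V) = ∅ ∈ τ ✓.
  V = {[23]}: π^{-1}(V) = {23} ∈ τ ✓.
  V = {[24=26]}: π^{-1}(V) = {24, 26} ∉ τ ✗.
  V = {[23], [24=26]}: π^{-1}(V) = {23, 24, 26} ∉ τ ✗.
  V = {[25]}: π^{-1}(V) = {25} ∈ τ ✓.
  V = {[23], [25]}: π^{-1}(V) = {23, 25} ∈ τ ✓.
  V = {[24=26], [25]}: π^{-1}(V) = {24, 25, 26} ∈ τ ✓.
  V = {[23], [24=26], [25]}: π^{-1}(V) = {23, 24, 25, 26} ∈ τ ✓.
Open sets in the quotient: τ_Q = {{}, {[23]}, {[25]}, {[23], [25]}, {[24=26], [25]}, {[23], [24=26], [25]}} (6 elements).


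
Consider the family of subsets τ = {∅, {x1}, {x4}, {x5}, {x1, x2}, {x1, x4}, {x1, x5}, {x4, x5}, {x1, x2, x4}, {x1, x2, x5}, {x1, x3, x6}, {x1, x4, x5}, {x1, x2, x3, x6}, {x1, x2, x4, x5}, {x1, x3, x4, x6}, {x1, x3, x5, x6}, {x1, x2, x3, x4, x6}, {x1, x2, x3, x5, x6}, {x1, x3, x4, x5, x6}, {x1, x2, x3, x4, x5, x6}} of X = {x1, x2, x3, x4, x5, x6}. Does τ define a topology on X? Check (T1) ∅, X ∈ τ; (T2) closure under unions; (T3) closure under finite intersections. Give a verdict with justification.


τ IS a topology on X.

Axiom (T1): ∅ ∈ τ? Yes; X ∈ τ? Yes.
Axiom (T2/T3): check pairwise unions and intersections of members of τ.
All pairwise intersections and unions checked — each lies in τ. Therefore τ satisfies (T1), (T2), (T3): it IS a topology on X.


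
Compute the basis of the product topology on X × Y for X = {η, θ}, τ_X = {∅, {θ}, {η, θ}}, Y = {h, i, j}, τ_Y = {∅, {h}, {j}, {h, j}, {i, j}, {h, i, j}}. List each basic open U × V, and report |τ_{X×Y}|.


Basis B = {∅ × ∅, {θ} × {h}, {θ} × {j}, {η, θ} × {h}, {η, θ} × {j}, {θ} × {h, j}, {θ} × {i, j}, {θ} × {h, i, j}, {η, θ} × {h, j}, {η, θ} × {i, j}, {η, θ} × {h, i, j}}; |τ_{X×Y}| = 18.

Enumerate products U × V with U ∈ τ_X, V ∈ τ_Y (deduplicated):
  ∅ × ∅ = {} (∅)
  {θ} × {h} = {(θ,h)}
  {θ} × {j} = {(θ,j)}
  {η, θ} × {h} = {(η,h), (θ,h)}
  {η, θ} × {j} = {(η,j), (θ,j)}
  {θ} × {h, j} = {(θ,h), (θ,j)}
  {θ} × {i, j} = {(θ,i), (θ,j)}
  {θ} × {h, i, j} = {(θ,h), (θ,i), (θ,j)}
  {η, θ} × {h, j} = {(η,h), (η,j), (θ,h), (θ,j)}
  {η, θ} × {i, j} = {(η,i), (η,j), (θ,i), (θ,j)}
  {η, θ} × {h, i, j} = {(η,h), (η,i), (η,j), (θ,h), (θ,i), (θ,j)}
These 11 distinct sets form the basis B.
Close under arbitrary unions to get τ_{X×Y}; counting gives |τ_{X×Y}| = 18.


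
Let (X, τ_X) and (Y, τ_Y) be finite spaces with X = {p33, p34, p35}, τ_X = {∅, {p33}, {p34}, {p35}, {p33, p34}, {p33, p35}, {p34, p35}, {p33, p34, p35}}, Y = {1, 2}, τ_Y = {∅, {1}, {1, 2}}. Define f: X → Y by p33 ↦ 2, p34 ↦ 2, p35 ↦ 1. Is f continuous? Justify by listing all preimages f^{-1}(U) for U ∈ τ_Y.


f IS continuous.

Compute f^{-1}(U) for each U ∈ τ_Y:
  U = ∅: f^{-1}(U) = ∅ ∈ τ_X ✓.
  U = {1}: f^{-1}(U) = {p35} ∈ τ_X ✓.
  U = {1, 2}: f^{-1}(U) = {p33, p34, p35} ∈ τ_X ✓.
Every preimage lies in τ_X, so f IS continuous.
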